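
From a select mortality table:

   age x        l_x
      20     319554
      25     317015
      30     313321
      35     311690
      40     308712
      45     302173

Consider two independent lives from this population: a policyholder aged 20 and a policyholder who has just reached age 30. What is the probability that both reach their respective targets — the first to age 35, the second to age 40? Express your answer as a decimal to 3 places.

p₁ = l_35/l_20 = 311690/319554 = 0.975391; p₂ = l_40/l_30 = 308712/313321 = 0.985290.
P(both) = p₁ × p₂ = 0.975391 × 0.985290 = 0.961043.

0.961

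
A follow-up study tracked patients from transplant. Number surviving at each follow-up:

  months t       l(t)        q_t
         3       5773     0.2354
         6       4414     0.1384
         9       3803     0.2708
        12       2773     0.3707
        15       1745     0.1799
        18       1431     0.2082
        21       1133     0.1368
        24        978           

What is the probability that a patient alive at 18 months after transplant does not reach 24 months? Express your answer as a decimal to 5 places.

P(die before 24 | alive at 18) = 1 − l(24)/l(18) = 1 − 978/1431 = (453)/1431 = 0.316562.

0.31656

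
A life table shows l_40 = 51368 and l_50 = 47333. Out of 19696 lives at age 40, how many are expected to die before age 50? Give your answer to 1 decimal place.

1547.1

The relevant probability is 1 − 47333/51368 = 0.078551.
Expected number = 19696 × 0.078551 = 1547.1.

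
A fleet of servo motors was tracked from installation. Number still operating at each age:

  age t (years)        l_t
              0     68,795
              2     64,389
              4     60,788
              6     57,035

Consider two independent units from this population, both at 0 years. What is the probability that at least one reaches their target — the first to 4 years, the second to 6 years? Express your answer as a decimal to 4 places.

p₁ = l_4/l_0 = 60,788/68,795 = 0.883611; p₂ = l_6/l_0 = 57,035/68,795 = 0.829057.
P(at least one) = 1 − (1−p₁)(1−p₂) = 1 − 0.116389 × 0.170943 = 0.980104.

0.9801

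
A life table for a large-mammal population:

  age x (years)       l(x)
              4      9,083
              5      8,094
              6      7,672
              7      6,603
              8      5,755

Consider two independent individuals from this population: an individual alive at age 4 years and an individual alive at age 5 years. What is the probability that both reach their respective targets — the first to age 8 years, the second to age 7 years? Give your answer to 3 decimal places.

0.517

p₁ = l(8)/l(4) = 5,755/9,083 = 0.633601; p₂ = l(7)/l(5) = 6,603/8,094 = 0.815789.
P(both) = p₁ × p₂ = 0.633601 × 0.815789 = 0.516885.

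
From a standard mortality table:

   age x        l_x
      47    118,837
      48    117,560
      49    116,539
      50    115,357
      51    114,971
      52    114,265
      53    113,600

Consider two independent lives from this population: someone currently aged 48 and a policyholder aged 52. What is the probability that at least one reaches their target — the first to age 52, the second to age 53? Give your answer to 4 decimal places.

0.9998

p₁ = l_52/l_48 = 114,265/117,560 = 0.971972; p₂ = l_53/l_52 = 113,600/114,265 = 0.994180.
P(at least one) = 1 − (1−p₁)(1−p₂) = 1 − 0.028028 × 0.005820 = 0.999837.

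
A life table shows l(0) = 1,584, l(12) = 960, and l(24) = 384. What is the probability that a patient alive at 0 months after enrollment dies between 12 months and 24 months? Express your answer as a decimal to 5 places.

0.36364

This is the probability of reaching 12 but not 24, conditional on being alive at 0: (l(12) − l(24)) / l(0).
= (960 − 384) / 1,584 = 576 / 1,584 = 0.363636.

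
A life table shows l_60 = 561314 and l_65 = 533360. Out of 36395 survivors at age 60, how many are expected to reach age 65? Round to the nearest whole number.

The relevant probability is 533360/561314 = 0.950199.
Expected number = 36395 × 0.950199 = 34582.

34582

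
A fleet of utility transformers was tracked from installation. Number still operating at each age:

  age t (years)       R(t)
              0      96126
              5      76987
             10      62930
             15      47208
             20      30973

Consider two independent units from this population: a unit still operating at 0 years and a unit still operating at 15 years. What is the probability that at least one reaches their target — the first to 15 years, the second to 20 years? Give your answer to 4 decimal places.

p₁ = R(15)/R(0) = 47208/96126 = 0.491105; p₂ = R(20)/R(15) = 30973/47208 = 0.656096.
P(at least one) = 1 − (1−p₁)(1−p₂) = 1 − 0.508895 × 0.343904 = 0.824989.

0.8250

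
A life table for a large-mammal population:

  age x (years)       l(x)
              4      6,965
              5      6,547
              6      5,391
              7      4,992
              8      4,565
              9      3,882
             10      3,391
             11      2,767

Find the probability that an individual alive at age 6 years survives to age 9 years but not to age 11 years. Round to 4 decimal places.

0.2068

This is the probability of reaching 9 but not 11, conditional on being alive at 6: (l(9) − l(11)) / l(6).
= (3,882 − 2,767) / 5,391 = 1,115 / 5,391 = 0.206826.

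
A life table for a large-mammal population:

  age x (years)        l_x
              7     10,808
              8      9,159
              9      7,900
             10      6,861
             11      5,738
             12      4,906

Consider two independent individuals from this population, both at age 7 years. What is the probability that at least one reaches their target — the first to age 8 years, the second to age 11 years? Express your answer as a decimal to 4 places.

p₁ = l_8/l_7 = 9,159/10,808 = 0.847428; p₂ = l_11/l_7 = 5,738/10,808 = 0.530903.
P(at least one) = 1 − (1−p₁)(1−p₂) = 1 − 0.152572 × 0.469097 = 0.928429.

0.9284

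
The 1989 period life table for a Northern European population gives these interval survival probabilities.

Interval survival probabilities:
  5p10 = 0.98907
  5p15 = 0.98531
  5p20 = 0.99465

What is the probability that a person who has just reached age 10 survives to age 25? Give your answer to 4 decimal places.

0.9693

15p10 = 0.98907 × 0.98531 × 0.99465.
= 0.969327.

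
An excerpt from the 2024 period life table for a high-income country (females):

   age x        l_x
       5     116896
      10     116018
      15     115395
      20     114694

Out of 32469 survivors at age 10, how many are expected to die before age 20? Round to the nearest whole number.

The relevant probability is 1 − 114694/116018 = 0.011412.
Expected number = 32469 × 0.011412 = 371.

371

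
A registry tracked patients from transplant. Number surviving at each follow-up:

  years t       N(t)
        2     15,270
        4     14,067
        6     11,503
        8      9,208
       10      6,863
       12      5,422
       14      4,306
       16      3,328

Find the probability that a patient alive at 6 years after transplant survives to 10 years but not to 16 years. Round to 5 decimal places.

This is the probability of reaching 10 but not 16, conditional on being alive at 6: (N(10) − N(16)) / N(6).
= (6,863 − 3,328) / 11,503 = 3,535 / 11,503 = 0.307311.

0.30731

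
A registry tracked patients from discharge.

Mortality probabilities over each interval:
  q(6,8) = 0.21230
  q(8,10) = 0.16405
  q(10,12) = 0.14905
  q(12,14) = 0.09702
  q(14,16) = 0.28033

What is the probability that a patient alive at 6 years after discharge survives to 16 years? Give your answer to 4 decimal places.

The overall survival probability is (1 − 0.21230) × (1 − 0.16405) × (1 − 0.14905) × (1 − 0.09702) × (1 − 0.28033).
= 0.78770 × 0.83595 × 0.85095 × 0.90298 × 0.71967 = 0.364130.

0.3641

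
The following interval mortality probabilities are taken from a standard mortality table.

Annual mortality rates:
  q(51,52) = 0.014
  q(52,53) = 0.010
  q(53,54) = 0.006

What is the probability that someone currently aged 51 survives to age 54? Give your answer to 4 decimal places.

Survival from 51 to 54 is the product of surviving each interval: (1 − 0.014) × (1 − 0.010) × (1 − 0.006).
= 0.986 × 0.990 × 0.994 = 0.970283.

0.9703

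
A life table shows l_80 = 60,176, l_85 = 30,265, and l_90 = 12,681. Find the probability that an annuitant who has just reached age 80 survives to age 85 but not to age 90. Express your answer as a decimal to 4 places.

We want 5|5q80 = (l_85 − l_90)/l_80.
This is the probability of reaching 85 but not 90, conditional on being alive at 80: (l_85 − l_90) / l_80.
= (30,265 − 12,681) / 60,176 = 17,584 / 60,176 = 0.292210.

0.2922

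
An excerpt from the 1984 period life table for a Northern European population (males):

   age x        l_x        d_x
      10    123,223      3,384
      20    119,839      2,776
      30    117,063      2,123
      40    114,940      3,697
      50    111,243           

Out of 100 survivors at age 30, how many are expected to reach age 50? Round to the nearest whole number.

95

The relevant probability is 111,243/117,063 = 0.950283.
Expected number = 100 × 0.950283 = 95.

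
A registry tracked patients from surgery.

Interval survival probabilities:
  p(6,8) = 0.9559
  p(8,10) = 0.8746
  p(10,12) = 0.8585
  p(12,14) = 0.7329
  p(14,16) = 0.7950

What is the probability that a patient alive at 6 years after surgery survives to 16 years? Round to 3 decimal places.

0.418

Survival from 6 to 16 is the product of surviving each interval: 0.9559 × 0.8746 × 0.8585 × 0.7329 × 0.7950.
= 0.418190.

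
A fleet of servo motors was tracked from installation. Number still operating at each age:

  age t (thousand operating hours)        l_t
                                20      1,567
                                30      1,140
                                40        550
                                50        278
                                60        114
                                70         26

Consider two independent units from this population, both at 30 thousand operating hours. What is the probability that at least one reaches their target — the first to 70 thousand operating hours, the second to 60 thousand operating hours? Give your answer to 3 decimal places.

0.121

p₁ = l_70/l_30 = 26/1,140 = 0.022807; p₂ = l_60/l_30 = 114/1,140 = 0.100000.
P(at least one) = 1 − (1−p₁)(1−p₂) = 1 − 0.977193 × 0.900000 = 0.120526.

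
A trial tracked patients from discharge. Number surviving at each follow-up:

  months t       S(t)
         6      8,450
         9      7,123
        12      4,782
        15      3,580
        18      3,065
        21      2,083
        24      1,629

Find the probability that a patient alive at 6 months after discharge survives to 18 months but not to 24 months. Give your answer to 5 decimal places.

This is the probability of reaching 18 but not 24, conditional on being alive at 6: (S(18) − S(24)) / S(6).
= (3,065 − 1,629) / 8,450 = 1,436 / 8,450 = 0.169941.

0.16994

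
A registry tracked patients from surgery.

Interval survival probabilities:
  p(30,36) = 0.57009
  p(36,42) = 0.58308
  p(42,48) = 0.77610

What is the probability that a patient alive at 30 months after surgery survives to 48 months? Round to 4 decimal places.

The overall survival probability is 0.57009 × 0.58308 × 0.77610.
= 0.257982.

0.2580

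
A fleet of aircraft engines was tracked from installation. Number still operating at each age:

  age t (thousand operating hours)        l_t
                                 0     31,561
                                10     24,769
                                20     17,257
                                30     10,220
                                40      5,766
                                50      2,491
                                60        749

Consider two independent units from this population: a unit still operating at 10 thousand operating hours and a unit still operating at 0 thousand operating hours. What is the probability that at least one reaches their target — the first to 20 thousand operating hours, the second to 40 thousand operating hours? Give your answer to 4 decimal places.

0.7521

p₁ = l_20/l_10 = 17,257/24,769 = 0.696718; p₂ = l_40/l_0 = 5,766/31,561 = 0.182694.
P(at least one) = 1 − (1−p₁)(1−p₂) = 1 − 0.303282 × 0.817306 = 0.752126.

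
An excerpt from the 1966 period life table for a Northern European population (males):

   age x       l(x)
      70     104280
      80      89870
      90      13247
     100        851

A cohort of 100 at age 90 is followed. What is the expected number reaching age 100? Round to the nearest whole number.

The relevant probability is 851/13247 = 0.064241.
Expected number = 100 × 0.064241 = 6.

6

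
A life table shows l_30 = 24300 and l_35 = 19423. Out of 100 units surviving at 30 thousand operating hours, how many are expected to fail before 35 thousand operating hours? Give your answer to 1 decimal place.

20.1

The relevant probability is 1 − 19423/24300 = 0.200700.
Expected number = 100 × 0.200700 = 20.1.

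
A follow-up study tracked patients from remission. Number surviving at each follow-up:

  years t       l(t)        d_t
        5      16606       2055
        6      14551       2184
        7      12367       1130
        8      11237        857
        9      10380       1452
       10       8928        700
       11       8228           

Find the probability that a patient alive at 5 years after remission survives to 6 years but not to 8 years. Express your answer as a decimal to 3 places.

0.200

This is the probability of reaching 6 but not 8, conditional on being alive at 5: (l(6) − l(8)) / l(5).
= (14551 − 11237) / 16606 = 3314 / 16606 = 0.199566.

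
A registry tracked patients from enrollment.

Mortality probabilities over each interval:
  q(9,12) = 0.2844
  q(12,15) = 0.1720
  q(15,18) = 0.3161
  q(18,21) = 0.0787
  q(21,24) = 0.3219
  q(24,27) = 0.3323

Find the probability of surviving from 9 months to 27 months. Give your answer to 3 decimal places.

Chaining the interval survival probabilities: (1 − 0.2844) × (1 − 0.1720) × (1 − 0.3161) × (1 − 0.0787) × (1 − 0.3219) × (1 − 0.3323).
= 0.7156 × 0.8280 × 0.6839 × 0.9213 × 0.6781 × 0.6677 = 0.169032.

0.169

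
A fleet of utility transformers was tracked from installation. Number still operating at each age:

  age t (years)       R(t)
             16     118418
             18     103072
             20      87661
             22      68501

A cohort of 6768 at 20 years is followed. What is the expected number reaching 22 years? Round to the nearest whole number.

5289

The relevant probability is 68501/87661 = 0.781431.
Expected number = 6768 × 0.781431 = 5289.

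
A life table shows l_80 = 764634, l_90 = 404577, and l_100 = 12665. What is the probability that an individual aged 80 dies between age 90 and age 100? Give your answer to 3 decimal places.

This is the probability of reaching 90 but not 100, conditional on being alive at 80: (l_90 − l_100) / l_80.
= (404577 − 12665) / 764634 = 391912 / 764634 = 0.512548.

0.513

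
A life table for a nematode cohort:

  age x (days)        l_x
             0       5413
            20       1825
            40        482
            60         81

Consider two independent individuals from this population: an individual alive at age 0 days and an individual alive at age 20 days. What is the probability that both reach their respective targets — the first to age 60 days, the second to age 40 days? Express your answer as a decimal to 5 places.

0.00395

p₁ = l_60/l_0 = 81/5413 = 0.014964; p₂ = l_40/l_20 = 482/1825 = 0.264110.
P(both) = p₁ × p₂ = 0.014964 × 0.264110 = 0.003952.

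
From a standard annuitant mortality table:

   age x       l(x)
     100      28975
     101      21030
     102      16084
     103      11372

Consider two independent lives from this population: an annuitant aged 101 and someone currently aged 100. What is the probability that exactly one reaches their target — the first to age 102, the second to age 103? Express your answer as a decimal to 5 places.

p₁ = l(102)/l(101) = 16084/21030 = 0.764812; p₂ = l(103)/l(100) = 11372/28975 = 0.392476.
P(exactly one) = p₁(1−p₂) + (1−p₁)p₂ = 0.464642 + 0.092306 = 0.556947.

0.55695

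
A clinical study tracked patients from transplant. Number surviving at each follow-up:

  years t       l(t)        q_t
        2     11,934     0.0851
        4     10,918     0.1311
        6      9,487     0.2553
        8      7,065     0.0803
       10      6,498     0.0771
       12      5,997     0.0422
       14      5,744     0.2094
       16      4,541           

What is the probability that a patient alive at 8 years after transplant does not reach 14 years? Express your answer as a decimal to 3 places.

P(die before 14 | alive at 8) = 1 − l(14)/l(8) = 1 − 5,744/7,065 = (1,321)/7,065 = 0.186978.

0.187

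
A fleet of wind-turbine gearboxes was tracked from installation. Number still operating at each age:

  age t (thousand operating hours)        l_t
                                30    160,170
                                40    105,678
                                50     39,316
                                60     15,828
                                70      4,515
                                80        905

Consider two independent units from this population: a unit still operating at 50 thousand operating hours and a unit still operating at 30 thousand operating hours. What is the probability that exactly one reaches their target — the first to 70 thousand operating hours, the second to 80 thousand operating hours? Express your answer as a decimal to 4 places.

p₁ = l_70/l_50 = 4,515/39,316 = 0.114839; p₂ = l_80/l_30 = 905/160,170 = 0.005650.
P(exactly one) = p₁(1−p₂) + (1−p₁)p₂ = 0.114190 + 0.005001 = 0.119191.

0.1192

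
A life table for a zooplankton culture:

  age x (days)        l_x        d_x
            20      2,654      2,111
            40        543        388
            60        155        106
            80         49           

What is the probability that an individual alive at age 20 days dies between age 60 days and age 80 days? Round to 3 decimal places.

0.040

This is the probability of reaching 60 but not 80, conditional on being alive at 20: (l_60 − l_80) / l_20.
= (155 − 49) / 2,654 = 106 / 2,654 = 0.039940.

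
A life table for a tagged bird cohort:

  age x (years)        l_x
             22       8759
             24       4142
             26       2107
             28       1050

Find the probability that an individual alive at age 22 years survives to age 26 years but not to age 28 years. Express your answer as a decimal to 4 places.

0.1207

This is the probability of reaching 26 but not 28, conditional on being alive at 22: (l_26 − l_28) / l_22.
= (2107 − 1050) / 8759 = 1057 / 8759 = 0.120676.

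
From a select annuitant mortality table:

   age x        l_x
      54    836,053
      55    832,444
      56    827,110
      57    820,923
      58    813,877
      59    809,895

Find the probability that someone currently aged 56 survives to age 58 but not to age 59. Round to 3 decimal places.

0.005

We want 2|1q56 = (l_58 − l_59)/l_56.
This is the probability of reaching 58 but not 59, conditional on being alive at 56: (l_58 − l_59) / l_56.
= (813,877 − 809,895) / 827,110 = 3,982 / 827,110 = 0.004814.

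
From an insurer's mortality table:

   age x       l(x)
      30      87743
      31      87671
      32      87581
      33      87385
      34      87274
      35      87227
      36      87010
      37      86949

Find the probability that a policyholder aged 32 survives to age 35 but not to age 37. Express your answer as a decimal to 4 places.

This is the probability of reaching 35 but not 37, conditional on being alive at 32: (l(35) − l(37)) / l(32).
= (87227 − 86949) / 87581 = 278 / 87581 = 0.003174.

0.0032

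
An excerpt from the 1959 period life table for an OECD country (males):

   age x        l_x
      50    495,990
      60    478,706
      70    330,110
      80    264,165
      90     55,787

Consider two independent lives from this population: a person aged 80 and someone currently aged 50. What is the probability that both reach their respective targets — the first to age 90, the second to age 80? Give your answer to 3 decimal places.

0.112

p₁ = l_90/l_80 = 55,787/264,165 = 0.211182; p₂ = l_80/l_50 = 264,165/495,990 = 0.532601.
P(both) = p₁ × p₂ = 0.211182 × 0.532601 = 0.112476.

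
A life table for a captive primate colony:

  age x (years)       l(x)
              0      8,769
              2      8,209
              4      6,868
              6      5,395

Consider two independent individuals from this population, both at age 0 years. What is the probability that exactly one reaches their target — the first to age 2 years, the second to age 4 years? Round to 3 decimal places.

0.253

p₁ = l(2)/l(0) = 8,209/8,769 = 0.936139; p₂ = l(4)/l(0) = 6,868/8,769 = 0.783214.
P(exactly one) = p₁(1−p₂) + (1−p₁)p₂ = 0.202942 + 0.050017 = 0.252959.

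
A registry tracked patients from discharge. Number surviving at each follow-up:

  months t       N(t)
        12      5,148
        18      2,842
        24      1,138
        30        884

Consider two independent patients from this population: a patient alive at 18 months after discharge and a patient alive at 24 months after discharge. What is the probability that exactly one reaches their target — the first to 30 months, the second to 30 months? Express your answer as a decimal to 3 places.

0.605

p₁ = N(30)/N(18) = 884/2,842 = 0.311049; p₂ = N(30)/N(24) = 884/1,138 = 0.776801.
P(exactly one) = p₁(1−p₂) + (1−p₁)p₂ = 0.069426 + 0.535178 = 0.604604.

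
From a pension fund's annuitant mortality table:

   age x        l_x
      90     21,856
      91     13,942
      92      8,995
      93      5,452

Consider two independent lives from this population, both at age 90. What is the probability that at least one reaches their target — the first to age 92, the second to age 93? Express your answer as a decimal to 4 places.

0.5583

p₁ = l_92/l_90 = 8,995/21,856 = 0.411557; p₂ = l_93/l_90 = 5,452/21,856 = 0.249451.
P(at least one) = 1 − (1−p₁)(1−p₂) = 1 − 0.588443 × 0.750549 = 0.558345.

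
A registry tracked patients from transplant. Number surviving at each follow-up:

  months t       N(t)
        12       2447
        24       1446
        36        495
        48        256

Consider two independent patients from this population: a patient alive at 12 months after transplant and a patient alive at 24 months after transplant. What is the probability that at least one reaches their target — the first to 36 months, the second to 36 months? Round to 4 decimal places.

p₁ = N(36)/N(12) = 495/2447 = 0.202289; p₂ = N(36)/N(24) = 495/1446 = 0.342324.
P(at least one) = 1 − (1−p₁)(1−p₂) = 1 − 0.797711 × 0.657676 = 0.475365.

0.4754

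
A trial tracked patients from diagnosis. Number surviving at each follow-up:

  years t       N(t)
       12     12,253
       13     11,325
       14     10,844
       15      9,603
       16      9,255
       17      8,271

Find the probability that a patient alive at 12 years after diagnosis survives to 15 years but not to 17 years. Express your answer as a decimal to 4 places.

0.1087

This is the probability of reaching 15 but not 17, conditional on being alive at 12: (N(15) − N(17)) / N(12).
= (9,603 − 8,271) / 12,253 = 1,332 / 12,253 = 0.108708.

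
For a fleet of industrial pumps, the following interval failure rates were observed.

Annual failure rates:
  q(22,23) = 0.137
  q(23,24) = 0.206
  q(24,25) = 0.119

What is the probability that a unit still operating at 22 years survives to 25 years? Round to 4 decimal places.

Chaining the interval survival probabilities: (1 − 0.137) × (1 − 0.206) × (1 − 0.119).
= 0.863 × 0.794 × 0.881 = 0.603681.

0.6037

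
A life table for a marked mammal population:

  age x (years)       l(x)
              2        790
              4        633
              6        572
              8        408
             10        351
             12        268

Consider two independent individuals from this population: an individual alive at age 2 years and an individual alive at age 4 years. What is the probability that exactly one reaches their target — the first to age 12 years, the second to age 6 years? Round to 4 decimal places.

p₁ = l(12)/l(2) = 268/790 = 0.339241; p₂ = l(6)/l(4) = 572/633 = 0.903633.
P(exactly one) = p₁(1−p₂) + (1−p₁)p₂ = 0.032692 + 0.597084 = 0.629775.

0.6298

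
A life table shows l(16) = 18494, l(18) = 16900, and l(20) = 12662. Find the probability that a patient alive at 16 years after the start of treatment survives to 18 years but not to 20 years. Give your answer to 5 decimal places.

0.22916

This is the probability of reaching 18 but not 20, conditional on being alive at 16: (l(18) − l(20)) / l(16).
= (16900 − 12662) / 18494 = 4238 / 18494 = 0.229155.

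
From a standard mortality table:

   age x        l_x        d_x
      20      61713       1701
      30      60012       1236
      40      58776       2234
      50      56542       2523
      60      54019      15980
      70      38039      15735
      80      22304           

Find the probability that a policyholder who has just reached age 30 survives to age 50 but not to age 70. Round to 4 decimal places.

We want 20|20q30 = (l_50 − l_70)/l_30.
This is the probability of reaching 50 but not 70, conditional on being alive at 30: (l_50 − l_70) / l_30.
= (56542 − 38039) / 60012 = 18503 / 60012 = 0.308322.

0.3083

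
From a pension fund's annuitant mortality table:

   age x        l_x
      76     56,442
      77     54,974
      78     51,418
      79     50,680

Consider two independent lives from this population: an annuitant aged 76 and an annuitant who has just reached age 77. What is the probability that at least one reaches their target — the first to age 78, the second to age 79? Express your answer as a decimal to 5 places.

p₁ = l_78/l_76 = 51,418/56,442 = 0.910988; p₂ = l_79/l_77 = 50,680/54,974 = 0.921890.
P(at least one) = 1 − (1−p₁)(1−p₂) = 1 − 0.089012 × 0.078110 = 0.993047.

0.99305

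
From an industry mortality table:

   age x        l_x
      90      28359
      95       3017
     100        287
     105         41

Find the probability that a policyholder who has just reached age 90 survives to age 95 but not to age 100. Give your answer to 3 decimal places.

0.096

This is the probability of reaching 95 but not 100, conditional on being alive at 90: (l_95 − l_100) / l_90.
= (3017 − 287) / 28359 = 2730 / 28359 = 0.096266.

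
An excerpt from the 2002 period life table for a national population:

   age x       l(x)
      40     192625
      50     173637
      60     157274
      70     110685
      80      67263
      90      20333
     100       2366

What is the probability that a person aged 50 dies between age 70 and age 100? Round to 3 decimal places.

0.624

This is the probability of reaching 70 but not 100, conditional on being alive at 50: (l(70) − l(100)) / l(50).
= (110685 − 2366) / 173637 = 108319 / 173637 = 0.623824.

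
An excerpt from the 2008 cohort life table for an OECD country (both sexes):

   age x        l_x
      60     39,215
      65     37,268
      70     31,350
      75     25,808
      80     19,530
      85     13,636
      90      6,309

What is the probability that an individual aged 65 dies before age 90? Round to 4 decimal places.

P(die before 90 | alive at 65) = 1 − l_90/l_65 = 1 − 6,309/37,268 = (30,959)/37,268 = 0.830713.

0.8307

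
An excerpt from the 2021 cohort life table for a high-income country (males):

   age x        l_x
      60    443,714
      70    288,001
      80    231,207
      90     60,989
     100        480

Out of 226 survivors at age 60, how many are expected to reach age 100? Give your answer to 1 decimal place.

0.2

The relevant probability is 480/443,714 = 0.001082.
Expected number = 226 × 0.001082 = 0.2.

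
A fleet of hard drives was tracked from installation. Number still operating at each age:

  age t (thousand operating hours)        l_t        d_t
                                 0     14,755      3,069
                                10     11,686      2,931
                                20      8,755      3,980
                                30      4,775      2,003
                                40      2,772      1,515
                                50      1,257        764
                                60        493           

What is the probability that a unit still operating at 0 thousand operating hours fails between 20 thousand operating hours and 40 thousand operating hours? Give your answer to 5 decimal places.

This is the probability of reaching 20 but not 40, conditional on being operational at 0: (l_20 − l_40) / l_0.
= (8,755 − 2,772) / 14,755 = 5,983 / 14,755 = 0.405490.

0.40549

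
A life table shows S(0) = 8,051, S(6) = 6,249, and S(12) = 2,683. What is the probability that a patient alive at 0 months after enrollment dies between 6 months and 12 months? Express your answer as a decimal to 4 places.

This is the probability of reaching 6 but not 12, conditional on being alive at 0: (S(6) − S(12)) / S(0).
= (6,249 − 2,683) / 8,051 = 3,566 / 8,051 = 0.442926.

0.4429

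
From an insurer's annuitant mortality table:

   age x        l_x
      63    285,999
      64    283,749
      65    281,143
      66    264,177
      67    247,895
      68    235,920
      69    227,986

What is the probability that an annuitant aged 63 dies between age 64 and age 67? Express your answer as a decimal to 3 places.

This is the probability of reaching 64 but not 67, conditional on being alive at 63: (l_64 − l_67) / l_63.
= (283,749 − 247,895) / 285,999 = 35,854 / 285,999 = 0.125364.

0.125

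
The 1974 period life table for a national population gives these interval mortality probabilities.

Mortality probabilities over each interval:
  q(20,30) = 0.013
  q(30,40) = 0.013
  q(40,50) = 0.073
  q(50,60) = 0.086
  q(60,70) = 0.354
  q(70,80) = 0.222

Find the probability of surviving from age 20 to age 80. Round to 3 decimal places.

Chaining the interval survival probabilities: (1 − 0.013) × (1 − 0.013) × (1 − 0.073) × (1 − 0.086) × (1 − 0.354) × (1 − 0.222).
= 0.987 × 0.987 × 0.927 × 0.914 × 0.646 × 0.778 = 0.414832.

0.415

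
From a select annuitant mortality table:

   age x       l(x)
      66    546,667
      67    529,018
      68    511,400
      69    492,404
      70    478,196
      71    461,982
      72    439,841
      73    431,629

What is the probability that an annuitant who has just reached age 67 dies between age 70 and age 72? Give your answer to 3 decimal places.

0.073

This is the probability of reaching 70 but not 72, conditional on being alive at 67: (l(70) − l(72)) / l(67).
= (478,196 − 439,841) / 529,018 = 38,355 / 529,018 = 0.072502.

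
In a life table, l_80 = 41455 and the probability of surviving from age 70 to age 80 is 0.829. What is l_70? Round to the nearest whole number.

l_70 = l_80 / p = 41455 / 0.829 = 50006.

50006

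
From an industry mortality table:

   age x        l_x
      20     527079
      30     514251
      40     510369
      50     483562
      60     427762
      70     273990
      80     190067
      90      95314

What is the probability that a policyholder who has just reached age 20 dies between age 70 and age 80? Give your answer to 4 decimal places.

This is the probability of reaching 70 but not 80, conditional on being alive at 20: (l_70 − l_80) / l_20.
= (273990 − 190067) / 527079 = 83923 / 527079 = 0.159223.

0.1592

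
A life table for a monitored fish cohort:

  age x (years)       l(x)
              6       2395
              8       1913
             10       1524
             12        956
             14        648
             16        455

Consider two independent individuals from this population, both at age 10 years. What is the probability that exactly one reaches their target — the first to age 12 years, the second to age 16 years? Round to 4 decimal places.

0.5513

p₁ = l(12)/l(10) = 956/1524 = 0.627297; p₂ = l(16)/l(10) = 455/1524 = 0.298556.
P(exactly one) = p₁(1−p₂) + (1−p₁)p₂ = 0.440014 + 0.111273 = 0.551286.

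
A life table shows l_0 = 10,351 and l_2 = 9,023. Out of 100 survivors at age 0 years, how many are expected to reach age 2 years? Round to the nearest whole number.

87

The relevant probability is 9,023/10,351 = 0.871703.
Expected number = 100 × 0.871703 = 87.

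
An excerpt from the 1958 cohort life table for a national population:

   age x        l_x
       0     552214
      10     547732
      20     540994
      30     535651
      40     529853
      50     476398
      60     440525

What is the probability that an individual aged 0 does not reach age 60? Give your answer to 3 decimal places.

0.202

P(die before 60 | alive at 0) = 1 − l_60/l_0 = 1 − 440525/552214 = (111689)/552214 = 0.202257.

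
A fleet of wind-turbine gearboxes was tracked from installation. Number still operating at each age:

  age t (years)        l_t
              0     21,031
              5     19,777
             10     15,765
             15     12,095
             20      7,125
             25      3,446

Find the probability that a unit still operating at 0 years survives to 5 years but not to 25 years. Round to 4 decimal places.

0.7765

This is the probability of reaching 5 but not 25, conditional on being operational at 0: (l_5 − l_25) / l_0.
= (19,777 − 3,446) / 21,031 = 16,331 / 21,031 = 0.776520.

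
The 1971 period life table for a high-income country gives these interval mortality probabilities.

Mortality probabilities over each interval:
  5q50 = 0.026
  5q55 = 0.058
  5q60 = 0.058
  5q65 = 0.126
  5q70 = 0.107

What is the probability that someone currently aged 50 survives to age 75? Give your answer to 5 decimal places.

Chaining the interval survival probabilities: (1 − 0.026) × (1 − 0.058) × (1 − 0.058) × (1 − 0.126) × (1 − 0.107).
= 0.974 × 0.942 × 0.942 × 0.874 × 0.893 = 0.674565.

0.67456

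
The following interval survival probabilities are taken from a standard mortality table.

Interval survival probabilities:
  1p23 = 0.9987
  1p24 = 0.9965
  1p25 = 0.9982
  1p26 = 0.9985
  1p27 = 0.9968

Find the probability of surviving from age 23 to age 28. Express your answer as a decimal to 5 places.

Chaining the interval survival probabilities: 0.9987 × 0.9965 × 0.9982 × 0.9985 × 0.9968.
= 0.988749.

0.98875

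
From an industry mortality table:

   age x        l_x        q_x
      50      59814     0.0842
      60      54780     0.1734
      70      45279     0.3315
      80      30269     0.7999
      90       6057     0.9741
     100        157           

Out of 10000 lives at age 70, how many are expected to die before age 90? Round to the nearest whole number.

8662

The relevant probability is 1 − 6057/45279 = 0.866229.
Expected number = 10000 × 0.866229 = 8662.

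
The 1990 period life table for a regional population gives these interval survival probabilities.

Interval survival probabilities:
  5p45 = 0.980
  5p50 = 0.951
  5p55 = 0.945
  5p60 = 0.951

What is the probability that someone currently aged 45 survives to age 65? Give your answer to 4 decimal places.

Chaining the interval survival probabilities: 0.980 × 0.951 × 0.945 × 0.951.
= 0.837566.

0.8376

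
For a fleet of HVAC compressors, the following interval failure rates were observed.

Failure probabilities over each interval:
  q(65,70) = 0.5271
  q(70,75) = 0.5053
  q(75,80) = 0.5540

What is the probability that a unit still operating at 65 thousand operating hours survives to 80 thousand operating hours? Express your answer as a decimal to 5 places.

0.10434

Survival from 65 to 80 is the product of surviving each interval: (1 − 0.5271) × (1 − 0.5053) × (1 − 0.5540).
= 0.4729 × 0.4947 × 0.4460 = 0.104339.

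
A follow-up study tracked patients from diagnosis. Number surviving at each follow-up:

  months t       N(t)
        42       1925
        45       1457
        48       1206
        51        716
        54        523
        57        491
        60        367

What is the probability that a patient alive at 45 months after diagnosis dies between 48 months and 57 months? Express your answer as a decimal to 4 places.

This is the probability of reaching 48 but not 57, conditional on being alive at 45: (N(48) − N(57)) / N(45).
= (1206 − 491) / 1457 = 715 / 1457 = 0.490734.

0.4907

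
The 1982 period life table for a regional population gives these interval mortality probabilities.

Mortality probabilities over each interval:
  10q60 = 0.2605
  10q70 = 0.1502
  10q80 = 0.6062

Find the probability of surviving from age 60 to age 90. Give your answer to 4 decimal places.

30p60 = (1 − 0.2605) × (1 − 0.1502) × (1 − 0.6062).
= 0.7395 × 0.8498 × 0.3938 = 0.247475.

0.2475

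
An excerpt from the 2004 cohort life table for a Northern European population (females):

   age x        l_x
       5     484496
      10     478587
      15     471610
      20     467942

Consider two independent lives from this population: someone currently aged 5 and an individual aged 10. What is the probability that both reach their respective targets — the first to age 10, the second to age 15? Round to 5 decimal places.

p₁ = l_10/l_5 = 478587/484496 = 0.987804; p₂ = l_15/l_10 = 471610/478587 = 0.985422.
P(both) = p₁ × p₂ = 0.987804 × 0.985422 = 0.973404.

0.97340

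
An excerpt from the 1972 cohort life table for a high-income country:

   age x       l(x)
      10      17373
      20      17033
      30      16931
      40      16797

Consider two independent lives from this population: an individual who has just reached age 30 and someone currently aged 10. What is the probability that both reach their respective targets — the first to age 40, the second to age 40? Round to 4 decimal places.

0.9592

p₁ = l(40)/l(30) = 16797/16931 = 0.992086; p₂ = l(40)/l(10) = 16797/17373 = 0.966845.
P(both) = p₁ × p₂ = 0.992086 × 0.966845 = 0.959193.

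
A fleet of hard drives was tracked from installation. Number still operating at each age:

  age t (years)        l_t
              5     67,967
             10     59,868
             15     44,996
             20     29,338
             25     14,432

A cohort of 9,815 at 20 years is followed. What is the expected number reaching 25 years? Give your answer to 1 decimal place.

4828.2

The relevant probability is 14,432/29,338 = 0.491922.
Expected number = 9,815 × 0.491922 = 4828.2.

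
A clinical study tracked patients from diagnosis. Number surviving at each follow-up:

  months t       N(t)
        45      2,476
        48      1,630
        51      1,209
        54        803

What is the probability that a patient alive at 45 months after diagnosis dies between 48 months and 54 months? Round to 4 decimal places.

This is the probability of reaching 48 but not 54, conditional on being alive at 45: (N(48) − N(54)) / N(45).
= (1,630 − 803) / 2,476 = 827 / 2,476 = 0.334006.

0.3340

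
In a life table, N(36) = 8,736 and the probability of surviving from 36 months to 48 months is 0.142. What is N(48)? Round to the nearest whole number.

N(48) = N(36) × p = 8,736 × 0.142 = 1241.

1241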